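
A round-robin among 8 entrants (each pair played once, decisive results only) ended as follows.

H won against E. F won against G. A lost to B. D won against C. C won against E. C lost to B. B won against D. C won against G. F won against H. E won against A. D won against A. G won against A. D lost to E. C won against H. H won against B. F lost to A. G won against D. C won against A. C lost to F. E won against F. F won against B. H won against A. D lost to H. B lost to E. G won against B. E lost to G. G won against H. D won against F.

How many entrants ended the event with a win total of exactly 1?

Win totals: A 1, B 3, C 4, D 3, E 4, F 4, G 5, H 4.
Exactly 1: A — 1 entrant.

1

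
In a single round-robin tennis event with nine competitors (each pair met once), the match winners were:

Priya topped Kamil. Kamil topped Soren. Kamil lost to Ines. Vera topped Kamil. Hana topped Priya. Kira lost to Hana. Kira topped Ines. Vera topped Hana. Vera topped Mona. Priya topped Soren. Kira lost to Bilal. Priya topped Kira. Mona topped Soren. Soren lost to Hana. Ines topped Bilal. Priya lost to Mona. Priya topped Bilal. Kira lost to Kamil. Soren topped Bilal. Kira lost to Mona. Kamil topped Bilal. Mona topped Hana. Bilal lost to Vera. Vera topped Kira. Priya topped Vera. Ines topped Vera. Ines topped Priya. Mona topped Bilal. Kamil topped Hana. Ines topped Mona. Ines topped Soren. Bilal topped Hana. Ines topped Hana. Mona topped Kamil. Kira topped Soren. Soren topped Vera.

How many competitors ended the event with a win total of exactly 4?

Win totals: Hana 3, Soren 2, Mona 6, Priya 5, Vera 5, Bilal 2, Ines 7, Kira 2, Kamil 4.
Exactly 4: Kamil — 1 competitor.

1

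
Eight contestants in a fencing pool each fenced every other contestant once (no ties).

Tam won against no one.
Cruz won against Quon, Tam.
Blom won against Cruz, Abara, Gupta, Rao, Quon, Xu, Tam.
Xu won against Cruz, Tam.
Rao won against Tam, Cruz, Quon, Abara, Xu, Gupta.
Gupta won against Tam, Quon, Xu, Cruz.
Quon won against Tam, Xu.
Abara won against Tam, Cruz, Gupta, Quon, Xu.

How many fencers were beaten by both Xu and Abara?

2

Xu beat: Tam, Cruz.
Abara beat: Tam, Quon, Xu, Gupta, Cruz.
Both beat: Tam, Cruz — 2.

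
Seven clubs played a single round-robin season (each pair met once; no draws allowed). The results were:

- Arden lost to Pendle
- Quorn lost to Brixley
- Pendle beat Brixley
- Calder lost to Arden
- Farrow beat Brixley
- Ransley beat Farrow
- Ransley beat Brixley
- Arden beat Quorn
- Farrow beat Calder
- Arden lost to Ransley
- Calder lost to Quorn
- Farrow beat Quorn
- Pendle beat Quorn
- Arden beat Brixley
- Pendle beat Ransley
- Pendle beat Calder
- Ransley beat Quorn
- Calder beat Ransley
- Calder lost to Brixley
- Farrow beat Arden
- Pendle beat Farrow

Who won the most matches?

Pendle

Win totals: Farrow 4, Calder 1, Arden 3, Brixley 2, Pendle 6, Quorn 1, Ransley 4.
Pendle leads with 6 wins (next highest: 4).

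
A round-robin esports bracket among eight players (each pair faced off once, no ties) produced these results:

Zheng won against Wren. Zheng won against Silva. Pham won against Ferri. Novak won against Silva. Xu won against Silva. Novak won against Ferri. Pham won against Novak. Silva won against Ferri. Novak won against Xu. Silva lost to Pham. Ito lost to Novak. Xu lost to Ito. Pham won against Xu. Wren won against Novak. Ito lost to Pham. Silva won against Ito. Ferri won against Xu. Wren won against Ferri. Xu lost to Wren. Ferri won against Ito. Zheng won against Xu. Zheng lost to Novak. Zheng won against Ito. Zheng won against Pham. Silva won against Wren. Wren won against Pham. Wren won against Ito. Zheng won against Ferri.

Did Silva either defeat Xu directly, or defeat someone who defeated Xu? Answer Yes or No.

Yes

Silva did not beat Xu directly.
Silva beat Ito, Wren, Ferri. Of those, Ito beat Xu.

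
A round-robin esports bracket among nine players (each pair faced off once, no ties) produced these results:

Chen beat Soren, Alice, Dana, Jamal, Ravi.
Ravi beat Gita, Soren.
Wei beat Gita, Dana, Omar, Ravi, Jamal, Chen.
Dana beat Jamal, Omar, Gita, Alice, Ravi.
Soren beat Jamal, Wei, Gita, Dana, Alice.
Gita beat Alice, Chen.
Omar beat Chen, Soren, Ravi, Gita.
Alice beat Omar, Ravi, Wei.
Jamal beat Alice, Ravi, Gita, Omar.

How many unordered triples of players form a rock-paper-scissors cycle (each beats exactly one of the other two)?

Win totals: Alice 3, Soren 5, Ravi 2, Chen 5, Jamal 4, Dana 5, Omar 4, Gita 2, Wei 6.
A player with w wins dominates both others in C(w,2) triples; summing gives 3 + 10 + 1 + 10 + 6 + 10 + 6 + 1 + 15 = 62 transitive triples.
Total triples C(9,3) = 84, so cyclic triples = 84 − 62 = 22.

22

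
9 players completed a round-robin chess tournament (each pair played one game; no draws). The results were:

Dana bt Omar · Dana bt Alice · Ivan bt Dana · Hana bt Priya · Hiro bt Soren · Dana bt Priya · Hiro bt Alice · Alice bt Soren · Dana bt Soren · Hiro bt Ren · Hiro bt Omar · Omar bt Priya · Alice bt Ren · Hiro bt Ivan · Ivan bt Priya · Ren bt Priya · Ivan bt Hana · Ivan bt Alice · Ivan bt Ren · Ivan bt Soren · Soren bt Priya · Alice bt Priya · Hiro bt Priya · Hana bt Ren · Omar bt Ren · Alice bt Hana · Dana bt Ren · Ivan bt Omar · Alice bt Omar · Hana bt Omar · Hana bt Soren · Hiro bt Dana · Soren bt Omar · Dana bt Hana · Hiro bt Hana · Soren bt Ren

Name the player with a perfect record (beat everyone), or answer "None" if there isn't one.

Hiro has 8 wins out of 8 opponents — a perfect record.

Hiro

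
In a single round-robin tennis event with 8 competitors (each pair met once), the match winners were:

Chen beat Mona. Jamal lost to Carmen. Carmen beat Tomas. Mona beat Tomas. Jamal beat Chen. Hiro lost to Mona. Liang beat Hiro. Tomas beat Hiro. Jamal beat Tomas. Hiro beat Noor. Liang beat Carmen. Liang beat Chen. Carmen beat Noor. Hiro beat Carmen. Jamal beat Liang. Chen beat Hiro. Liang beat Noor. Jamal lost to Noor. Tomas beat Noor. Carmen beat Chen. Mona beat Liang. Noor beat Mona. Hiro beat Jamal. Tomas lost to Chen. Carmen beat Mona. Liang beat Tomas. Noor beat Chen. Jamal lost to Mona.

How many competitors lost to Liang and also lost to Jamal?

Liang beat: Tomas, Chen, Hiro, Noor, Carmen.
Jamal beat: Tomas, Chen, Liang.
Both beat: Tomas, Chen — 2.

2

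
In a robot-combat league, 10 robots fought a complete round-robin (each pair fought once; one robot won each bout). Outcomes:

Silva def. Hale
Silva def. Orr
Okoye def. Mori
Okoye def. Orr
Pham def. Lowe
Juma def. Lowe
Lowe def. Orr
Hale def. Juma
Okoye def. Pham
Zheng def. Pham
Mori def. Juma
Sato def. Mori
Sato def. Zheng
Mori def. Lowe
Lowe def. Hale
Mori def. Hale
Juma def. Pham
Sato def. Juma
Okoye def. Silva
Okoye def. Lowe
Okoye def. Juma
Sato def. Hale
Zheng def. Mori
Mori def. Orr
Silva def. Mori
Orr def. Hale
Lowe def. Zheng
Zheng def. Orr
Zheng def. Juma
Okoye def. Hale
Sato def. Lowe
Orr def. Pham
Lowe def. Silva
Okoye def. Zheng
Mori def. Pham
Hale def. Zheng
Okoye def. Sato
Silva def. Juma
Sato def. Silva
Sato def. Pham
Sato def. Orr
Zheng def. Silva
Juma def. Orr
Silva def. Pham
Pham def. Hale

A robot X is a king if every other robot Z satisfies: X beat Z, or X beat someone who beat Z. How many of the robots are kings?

Silva cannot reach Sato, Okoye in two steps.
Orr cannot reach Silva, Mori, Sato, Okoye in two steps.
Mori cannot reach Sato, Okoye in two steps.
Pham cannot reach Mori, Sato, Okoye in two steps.
Sato cannot reach Okoye in two steps.
Juma cannot reach Mori, Sato, Okoye in two steps.
Okoye reaches everyone (king).
Hale cannot reach Sato, Okoye in two steps.
Lowe cannot reach Sato, Okoye in two steps.
Zheng cannot reach Sato, Okoye in two steps.
Kings: Okoye — 1.

1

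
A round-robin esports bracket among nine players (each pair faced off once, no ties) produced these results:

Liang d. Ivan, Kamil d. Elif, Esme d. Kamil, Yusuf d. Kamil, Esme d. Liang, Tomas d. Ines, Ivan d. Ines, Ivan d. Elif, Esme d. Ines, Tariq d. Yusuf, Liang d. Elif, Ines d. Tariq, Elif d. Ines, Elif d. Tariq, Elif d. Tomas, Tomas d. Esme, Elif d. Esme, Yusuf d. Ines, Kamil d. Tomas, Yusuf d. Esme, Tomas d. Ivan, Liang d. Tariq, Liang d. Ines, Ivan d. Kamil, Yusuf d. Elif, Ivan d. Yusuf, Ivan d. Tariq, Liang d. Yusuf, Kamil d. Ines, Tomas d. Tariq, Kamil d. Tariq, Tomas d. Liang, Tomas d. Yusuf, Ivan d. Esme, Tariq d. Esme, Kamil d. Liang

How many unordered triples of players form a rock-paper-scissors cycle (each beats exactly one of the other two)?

Win totals: Ivan 6, Tariq 2, Liang 5, Esme 3, Elif 4, Yusuf 4, Tomas 6, Kamil 5, Ines 1.
A player with w wins dominates both others in C(w,2) triples; summing gives 15 + 1 + 10 + 3 + 6 + 6 + 15 + 10 + 0 = 66 transitive triples.
Total triples C(9,3) = 84, so cyclic triples = 84 − 66 = 18.

18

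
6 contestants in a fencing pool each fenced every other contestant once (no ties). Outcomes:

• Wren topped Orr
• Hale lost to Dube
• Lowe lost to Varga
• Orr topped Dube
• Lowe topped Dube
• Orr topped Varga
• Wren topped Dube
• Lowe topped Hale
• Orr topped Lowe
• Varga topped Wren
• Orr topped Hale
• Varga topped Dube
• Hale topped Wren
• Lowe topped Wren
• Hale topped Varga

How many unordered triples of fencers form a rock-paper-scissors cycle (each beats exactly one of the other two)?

Of the C(6,3) = 20 triples, the cyclic ones are: {Lowe, Wren, Orr}; {Lowe, Hale, Varga}; {Wren, Hale, Dube}; {Wren, Hale, Orr}; {Wren, Orr, Varga}; {Hale, Dube, Varga}.
That is 6.

6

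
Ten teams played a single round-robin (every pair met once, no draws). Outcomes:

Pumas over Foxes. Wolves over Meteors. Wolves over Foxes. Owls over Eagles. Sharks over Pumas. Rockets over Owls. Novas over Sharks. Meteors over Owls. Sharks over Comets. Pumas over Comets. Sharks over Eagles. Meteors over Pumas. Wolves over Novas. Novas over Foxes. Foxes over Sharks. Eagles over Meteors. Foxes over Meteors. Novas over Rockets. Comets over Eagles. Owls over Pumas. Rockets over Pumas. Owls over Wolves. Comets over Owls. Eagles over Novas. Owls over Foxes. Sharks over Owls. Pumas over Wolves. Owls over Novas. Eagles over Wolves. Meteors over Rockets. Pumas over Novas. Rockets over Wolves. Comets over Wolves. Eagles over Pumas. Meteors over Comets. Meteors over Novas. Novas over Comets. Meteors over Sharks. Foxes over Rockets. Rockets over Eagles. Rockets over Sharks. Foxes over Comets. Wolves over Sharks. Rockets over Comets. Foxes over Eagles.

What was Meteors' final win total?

6

Meteors' results: beat Rockets, Sharks, Pumas, Owls, Comets, Novas; lost to Wolves, Eagles, Foxes.
That is 6 wins.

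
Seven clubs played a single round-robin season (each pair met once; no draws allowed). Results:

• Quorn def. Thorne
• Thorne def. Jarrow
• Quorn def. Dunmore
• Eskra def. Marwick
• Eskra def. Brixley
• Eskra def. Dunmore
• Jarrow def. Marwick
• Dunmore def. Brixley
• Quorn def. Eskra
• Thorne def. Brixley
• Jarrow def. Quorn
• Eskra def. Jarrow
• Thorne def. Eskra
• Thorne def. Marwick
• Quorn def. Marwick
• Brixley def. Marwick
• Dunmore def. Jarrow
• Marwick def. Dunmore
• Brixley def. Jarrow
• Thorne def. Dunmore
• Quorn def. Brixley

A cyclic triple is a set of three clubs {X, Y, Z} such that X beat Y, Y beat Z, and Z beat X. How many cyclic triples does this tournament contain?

6

Win totals: Jarrow 2, Quorn 5, Dunmore 2, Brixley 2, Thorne 5, Eskra 4, Marwick 1.
A club with w wins dominates both others in C(w,2) triples; summing gives 1 + 10 + 1 + 1 + 10 + 6 + 0 = 29 transitive triples.
Total triples C(7,3) = 35, so cyclic triples = 35 − 29 = 6.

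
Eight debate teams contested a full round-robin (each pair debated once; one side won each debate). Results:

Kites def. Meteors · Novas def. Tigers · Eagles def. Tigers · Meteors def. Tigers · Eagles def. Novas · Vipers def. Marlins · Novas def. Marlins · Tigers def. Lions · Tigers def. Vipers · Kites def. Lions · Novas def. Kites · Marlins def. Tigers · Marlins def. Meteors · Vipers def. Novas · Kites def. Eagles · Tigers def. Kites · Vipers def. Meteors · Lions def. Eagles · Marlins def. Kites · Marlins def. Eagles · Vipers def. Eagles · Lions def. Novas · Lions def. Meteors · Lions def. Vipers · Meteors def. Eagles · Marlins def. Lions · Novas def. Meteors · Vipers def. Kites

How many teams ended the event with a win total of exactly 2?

2

Win totals: Marlins 5, Novas 4, Tigers 3, Lions 4, Meteors 2, Vipers 5, Kites 3, Eagles 2.
Exactly 2: Meteors, Eagles — 2 teams.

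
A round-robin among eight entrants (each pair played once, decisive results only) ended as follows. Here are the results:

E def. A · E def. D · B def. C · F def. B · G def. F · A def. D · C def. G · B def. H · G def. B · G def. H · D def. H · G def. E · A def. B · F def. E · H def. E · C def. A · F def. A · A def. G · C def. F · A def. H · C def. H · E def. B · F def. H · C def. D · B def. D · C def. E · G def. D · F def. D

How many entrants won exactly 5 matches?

Win totals: A 4, B 3, C 6, D 1, E 3, F 5, G 5, H 1.
Exactly 5: F, G — 2 entrants.

2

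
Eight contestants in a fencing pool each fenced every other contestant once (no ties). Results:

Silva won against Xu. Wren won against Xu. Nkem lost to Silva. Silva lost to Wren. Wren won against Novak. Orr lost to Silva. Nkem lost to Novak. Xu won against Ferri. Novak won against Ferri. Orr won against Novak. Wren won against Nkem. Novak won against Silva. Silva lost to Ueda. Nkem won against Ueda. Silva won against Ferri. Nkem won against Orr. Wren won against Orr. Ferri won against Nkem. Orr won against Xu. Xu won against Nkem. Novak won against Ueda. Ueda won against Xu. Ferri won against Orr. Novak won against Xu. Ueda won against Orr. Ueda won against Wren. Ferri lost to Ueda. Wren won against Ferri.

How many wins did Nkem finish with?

2

Nkem's results: beat Orr, Ueda; lost to Silva, Ferri, Wren, Xu, Novak.
That is 2 wins.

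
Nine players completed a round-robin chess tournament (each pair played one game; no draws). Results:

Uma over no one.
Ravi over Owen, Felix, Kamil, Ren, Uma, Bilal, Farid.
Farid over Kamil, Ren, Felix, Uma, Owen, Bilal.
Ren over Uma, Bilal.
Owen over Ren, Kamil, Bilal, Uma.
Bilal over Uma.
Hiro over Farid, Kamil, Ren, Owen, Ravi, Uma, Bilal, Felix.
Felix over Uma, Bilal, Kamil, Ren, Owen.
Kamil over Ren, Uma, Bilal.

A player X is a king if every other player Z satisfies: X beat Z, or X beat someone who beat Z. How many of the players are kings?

1

Hiro reaches everyone (king).
Kamil cannot reach Hiro, Owen, Felix, Farid, Ravi in two steps.
Bilal cannot reach Hiro, Kamil, Owen, Felix, Farid, Ravi, Ren in two steps.
Owen cannot reach Hiro, Felix, Farid, Ravi in two steps.
Felix cannot reach Hiro, Farid, Ravi in two steps.
Uma cannot reach Hiro, Kamil, Bilal, Owen, Felix, Farid, Ravi, Ren in two steps.
Farid cannot reach Hiro, Ravi in two steps.
Ravi cannot reach Hiro in two steps.
Ren cannot reach Hiro, Kamil, Owen, Felix, Farid, Ravi in two steps.
Kings: Hiro — 1.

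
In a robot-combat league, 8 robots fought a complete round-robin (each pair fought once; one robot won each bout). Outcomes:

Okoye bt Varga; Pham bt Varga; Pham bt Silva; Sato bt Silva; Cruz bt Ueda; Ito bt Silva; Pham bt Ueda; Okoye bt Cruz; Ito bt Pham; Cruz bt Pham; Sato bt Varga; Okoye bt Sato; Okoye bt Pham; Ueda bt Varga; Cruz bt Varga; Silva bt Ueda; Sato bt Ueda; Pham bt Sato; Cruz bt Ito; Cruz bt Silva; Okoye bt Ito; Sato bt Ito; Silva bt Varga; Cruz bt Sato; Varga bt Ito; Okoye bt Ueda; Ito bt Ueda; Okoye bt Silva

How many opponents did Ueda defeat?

Ueda's results: beat Varga; lost to Cruz, Pham, Silva, Ito, Okoye, Sato.
That is 1 win.

1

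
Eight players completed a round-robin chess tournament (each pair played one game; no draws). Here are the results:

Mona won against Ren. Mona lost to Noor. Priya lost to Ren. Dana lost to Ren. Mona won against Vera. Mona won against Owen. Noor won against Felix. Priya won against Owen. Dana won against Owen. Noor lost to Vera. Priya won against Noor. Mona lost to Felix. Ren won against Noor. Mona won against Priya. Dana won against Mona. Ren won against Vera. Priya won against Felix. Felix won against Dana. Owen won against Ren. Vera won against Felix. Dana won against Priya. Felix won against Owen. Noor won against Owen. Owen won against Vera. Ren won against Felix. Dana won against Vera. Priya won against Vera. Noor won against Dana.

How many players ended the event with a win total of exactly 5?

1

Win totals: Ren 5, Felix 3, Mona 4, Owen 2, Noor 4, Dana 4, Priya 4, Vera 2.
Exactly 5: Ren — 1 player.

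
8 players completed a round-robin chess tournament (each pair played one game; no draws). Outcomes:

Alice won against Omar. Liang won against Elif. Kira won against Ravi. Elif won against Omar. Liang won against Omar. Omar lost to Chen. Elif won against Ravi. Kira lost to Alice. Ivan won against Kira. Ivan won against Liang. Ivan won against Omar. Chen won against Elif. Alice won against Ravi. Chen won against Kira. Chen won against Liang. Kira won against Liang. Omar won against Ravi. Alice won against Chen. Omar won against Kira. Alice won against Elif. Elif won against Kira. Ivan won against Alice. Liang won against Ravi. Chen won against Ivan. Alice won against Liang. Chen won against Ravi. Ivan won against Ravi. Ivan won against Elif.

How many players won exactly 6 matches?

Win totals: Elif 3, Ravi 0, Chen 6, Omar 2, Liang 3, Alice 6, Ivan 6, Kira 2.
Exactly 6: Chen, Alice, Ivan — 3 players.

3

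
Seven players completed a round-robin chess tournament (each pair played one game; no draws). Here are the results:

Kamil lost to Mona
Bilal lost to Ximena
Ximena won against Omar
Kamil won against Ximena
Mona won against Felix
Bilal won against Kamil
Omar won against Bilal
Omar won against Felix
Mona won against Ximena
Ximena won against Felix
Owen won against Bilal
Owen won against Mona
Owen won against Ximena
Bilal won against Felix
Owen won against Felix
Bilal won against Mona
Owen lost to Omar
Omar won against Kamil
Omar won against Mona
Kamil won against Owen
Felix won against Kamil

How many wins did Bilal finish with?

Bilal's results: beat Kamil, Felix, Mona; lost to Ximena, Owen, Omar.
That is 3 wins.

3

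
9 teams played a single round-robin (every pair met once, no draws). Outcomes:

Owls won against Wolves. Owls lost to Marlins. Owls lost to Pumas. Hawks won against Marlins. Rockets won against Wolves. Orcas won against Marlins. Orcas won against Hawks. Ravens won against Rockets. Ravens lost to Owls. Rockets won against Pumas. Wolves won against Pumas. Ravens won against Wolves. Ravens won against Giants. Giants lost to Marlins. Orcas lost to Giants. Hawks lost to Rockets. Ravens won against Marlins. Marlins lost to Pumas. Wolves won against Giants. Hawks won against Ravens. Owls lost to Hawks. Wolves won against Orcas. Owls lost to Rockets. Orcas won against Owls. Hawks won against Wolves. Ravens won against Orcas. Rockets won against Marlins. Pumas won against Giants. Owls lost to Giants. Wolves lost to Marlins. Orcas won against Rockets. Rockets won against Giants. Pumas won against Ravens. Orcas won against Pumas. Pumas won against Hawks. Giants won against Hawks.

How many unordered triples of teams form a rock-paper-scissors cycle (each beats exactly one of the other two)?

23

Win totals: Orcas 5, Giants 3, Rockets 6, Pumas 5, Hawks 4, Owls 2, Marlins 3, Ravens 5, Wolves 3.
A team with w wins dominates both others in C(w,2) triples; summing gives 10 + 3 + 15 + 10 + 6 + 1 + 3 + 10 + 3 = 61 transitive triples.
Total triples C(9,3) = 84, so cyclic triples = 84 − 61 = 23.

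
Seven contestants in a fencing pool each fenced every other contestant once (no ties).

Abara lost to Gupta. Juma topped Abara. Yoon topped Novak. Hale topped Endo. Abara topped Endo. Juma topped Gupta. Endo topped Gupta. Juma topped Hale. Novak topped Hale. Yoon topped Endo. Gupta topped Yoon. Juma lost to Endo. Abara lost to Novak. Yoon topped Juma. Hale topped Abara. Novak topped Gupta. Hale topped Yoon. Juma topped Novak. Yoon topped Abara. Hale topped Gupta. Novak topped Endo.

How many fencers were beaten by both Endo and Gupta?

0

Endo beat: Gupta, Juma.
Gupta beat: Yoon, Abara.
No one was beaten by both.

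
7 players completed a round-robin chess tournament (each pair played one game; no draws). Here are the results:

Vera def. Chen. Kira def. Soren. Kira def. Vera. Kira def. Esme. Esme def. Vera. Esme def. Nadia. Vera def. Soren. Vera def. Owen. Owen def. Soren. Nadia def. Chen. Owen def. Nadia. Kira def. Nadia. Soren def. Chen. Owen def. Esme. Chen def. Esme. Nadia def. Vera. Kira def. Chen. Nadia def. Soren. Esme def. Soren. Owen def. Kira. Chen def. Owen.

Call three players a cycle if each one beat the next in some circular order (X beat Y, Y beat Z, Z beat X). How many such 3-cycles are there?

Win totals: Chen 2, Vera 3, Esme 3, Owen 4, Soren 1, Kira 5, Nadia 3.
A player with w wins dominates both others in C(w,2) triples; summing gives 1 + 3 + 3 + 6 + 0 + 10 + 3 = 26 transitive triples.
Total triples C(7,3) = 35, so cyclic triples = 35 − 26 = 9.

9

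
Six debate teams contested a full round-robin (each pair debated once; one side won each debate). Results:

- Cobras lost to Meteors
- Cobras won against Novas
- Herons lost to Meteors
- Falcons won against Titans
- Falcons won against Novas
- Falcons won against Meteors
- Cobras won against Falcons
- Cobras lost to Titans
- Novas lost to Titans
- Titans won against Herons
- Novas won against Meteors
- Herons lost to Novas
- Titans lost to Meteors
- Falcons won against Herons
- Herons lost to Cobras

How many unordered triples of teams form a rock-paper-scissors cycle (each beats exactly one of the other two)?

4

Win totals: Herons 0, Meteors 3, Cobras 3, Falcons 4, Titans 3, Novas 2.
A team with w wins dominates both others in C(w,2) triples; summing gives 0 + 3 + 3 + 6 + 3 + 1 = 16 transitive triples.
Total triples C(6,3) = 20, so cyclic triples = 20 − 16 = 4.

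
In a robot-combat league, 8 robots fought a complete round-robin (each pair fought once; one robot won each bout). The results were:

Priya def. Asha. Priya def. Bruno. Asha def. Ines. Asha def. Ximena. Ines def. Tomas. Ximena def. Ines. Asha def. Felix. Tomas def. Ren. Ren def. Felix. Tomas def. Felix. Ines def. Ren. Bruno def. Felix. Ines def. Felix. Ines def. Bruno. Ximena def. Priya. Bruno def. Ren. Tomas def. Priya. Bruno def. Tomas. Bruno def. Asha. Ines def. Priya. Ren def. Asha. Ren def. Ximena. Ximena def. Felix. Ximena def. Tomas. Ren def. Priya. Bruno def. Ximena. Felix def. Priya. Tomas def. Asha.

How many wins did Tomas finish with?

4

Tomas' results: beat Ren, Asha, Priya, Felix; lost to Ines, Ximena, Bruno.
That is 4 wins.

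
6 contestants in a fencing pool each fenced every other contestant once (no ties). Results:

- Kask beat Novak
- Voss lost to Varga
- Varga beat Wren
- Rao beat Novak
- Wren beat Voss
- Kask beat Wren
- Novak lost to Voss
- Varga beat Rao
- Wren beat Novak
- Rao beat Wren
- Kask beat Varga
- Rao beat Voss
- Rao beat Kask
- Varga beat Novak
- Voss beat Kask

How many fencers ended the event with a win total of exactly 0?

1

Win totals: Varga 4, Voss 2, Rao 4, Novak 0, Kask 3, Wren 2.
Exactly 0: Novak — 1 fencer.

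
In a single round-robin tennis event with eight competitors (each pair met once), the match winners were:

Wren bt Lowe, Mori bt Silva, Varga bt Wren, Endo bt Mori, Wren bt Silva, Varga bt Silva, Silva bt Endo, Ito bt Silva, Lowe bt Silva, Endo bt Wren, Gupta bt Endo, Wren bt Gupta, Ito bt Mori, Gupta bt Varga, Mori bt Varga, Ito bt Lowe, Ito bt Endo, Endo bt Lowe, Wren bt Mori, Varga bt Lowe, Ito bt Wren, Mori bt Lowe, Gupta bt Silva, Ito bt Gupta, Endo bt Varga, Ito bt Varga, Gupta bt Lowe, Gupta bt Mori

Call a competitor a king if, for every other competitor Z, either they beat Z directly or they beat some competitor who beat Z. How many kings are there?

Gupta cannot reach Ito in two steps.
Ito reaches everyone (king).
Varga cannot reach Ito in two steps.
Endo cannot reach Ito in two steps.
Mori cannot reach Gupta, Ito in two steps.
Lowe cannot reach Gupta, Ito, Varga, Mori, Wren in two steps.
Wren cannot reach Ito in two steps.
Silva cannot reach Gupta, Ito in two steps.
Kings: Ito — 1.

1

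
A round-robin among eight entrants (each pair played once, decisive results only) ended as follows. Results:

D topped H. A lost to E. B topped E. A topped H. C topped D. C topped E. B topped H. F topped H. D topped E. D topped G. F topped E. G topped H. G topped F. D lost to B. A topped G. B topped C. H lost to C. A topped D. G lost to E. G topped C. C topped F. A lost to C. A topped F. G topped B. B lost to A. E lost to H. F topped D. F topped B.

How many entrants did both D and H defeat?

D beat: E, G, H.
H beat: E.
Both beat: E — 1.

1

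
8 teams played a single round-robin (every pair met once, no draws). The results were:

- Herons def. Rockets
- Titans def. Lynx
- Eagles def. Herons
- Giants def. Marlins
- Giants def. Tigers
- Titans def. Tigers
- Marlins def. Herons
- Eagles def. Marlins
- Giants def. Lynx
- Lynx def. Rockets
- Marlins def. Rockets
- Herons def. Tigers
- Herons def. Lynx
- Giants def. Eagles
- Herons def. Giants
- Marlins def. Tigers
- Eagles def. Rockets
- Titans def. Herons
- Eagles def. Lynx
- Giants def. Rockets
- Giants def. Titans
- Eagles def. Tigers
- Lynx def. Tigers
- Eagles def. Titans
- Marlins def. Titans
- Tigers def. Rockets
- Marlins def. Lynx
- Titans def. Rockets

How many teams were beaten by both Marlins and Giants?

Marlins beat: Herons, Tigers, Lynx, Titans, Rockets.
Giants beat: Tigers, Lynx, Titans, Marlins, Rockets, Eagles.
Both beat: Tigers, Lynx, Titans, Rockets — 4.

4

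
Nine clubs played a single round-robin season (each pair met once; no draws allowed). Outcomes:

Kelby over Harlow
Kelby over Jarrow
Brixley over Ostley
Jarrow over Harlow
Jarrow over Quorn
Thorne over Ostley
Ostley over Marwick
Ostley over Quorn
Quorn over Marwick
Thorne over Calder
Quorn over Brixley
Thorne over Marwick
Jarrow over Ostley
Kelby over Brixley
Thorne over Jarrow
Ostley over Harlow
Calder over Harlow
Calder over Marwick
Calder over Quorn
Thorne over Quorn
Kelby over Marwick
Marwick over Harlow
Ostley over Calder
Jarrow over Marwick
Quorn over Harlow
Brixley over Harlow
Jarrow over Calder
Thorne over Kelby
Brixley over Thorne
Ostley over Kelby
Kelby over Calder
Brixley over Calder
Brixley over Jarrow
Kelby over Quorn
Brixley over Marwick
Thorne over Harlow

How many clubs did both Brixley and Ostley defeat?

3

Brixley beat: Thorne, Marwick, Harlow, Jarrow, Calder, Ostley.
Ostley beat: Marwick, Harlow, Quorn, Calder, Kelby.
Both beat: Marwick, Harlow, Calder — 3.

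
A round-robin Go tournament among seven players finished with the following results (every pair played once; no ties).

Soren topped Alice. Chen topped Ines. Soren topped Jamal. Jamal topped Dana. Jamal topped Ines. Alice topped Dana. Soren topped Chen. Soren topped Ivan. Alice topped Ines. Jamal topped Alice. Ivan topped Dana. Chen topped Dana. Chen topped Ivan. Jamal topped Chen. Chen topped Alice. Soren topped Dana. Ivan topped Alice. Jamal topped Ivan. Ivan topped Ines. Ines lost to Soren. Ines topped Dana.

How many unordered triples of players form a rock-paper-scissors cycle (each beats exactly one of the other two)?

0

Win totals: Ines 1, Alice 2, Ivan 3, Jamal 5, Dana 0, Chen 4, Soren 6.
A player with w wins dominates both others in C(w,2) triples; summing gives 0 + 1 + 3 + 10 + 0 + 6 + 15 = 35 transitive triples.
Total triples C(7,3) = 35, so cyclic triples = 35 − 35 = 0.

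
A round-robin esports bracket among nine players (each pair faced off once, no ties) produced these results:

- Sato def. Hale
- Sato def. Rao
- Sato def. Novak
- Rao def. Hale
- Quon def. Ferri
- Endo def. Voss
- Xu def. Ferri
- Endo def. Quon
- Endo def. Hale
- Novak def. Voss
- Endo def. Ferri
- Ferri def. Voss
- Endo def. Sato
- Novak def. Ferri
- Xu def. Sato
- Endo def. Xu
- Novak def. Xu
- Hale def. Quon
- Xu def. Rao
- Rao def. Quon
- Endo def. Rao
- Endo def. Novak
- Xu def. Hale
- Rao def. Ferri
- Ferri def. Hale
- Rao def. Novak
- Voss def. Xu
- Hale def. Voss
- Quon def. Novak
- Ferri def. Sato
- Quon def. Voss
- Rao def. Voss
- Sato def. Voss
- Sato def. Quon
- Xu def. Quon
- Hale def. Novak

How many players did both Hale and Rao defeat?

Hale beat: Novak, Quon, Voss.
Rao beat: Novak, Quon, Hale, Ferri, Voss.
Both beat: Novak, Quon, Voss — 3.

3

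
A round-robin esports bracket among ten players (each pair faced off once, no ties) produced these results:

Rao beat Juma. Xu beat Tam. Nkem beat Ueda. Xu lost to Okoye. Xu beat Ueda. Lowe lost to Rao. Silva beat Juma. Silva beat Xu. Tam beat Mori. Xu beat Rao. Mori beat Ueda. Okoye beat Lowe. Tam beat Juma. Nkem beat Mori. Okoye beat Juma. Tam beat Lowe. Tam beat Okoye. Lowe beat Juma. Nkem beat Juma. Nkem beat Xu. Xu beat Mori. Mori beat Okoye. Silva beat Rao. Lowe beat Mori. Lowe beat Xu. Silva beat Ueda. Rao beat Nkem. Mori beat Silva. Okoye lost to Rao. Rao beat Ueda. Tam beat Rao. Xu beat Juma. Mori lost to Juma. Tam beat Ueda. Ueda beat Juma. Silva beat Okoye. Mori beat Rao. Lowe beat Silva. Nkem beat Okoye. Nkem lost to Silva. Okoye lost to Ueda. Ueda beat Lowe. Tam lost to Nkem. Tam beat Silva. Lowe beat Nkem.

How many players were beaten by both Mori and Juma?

Mori beat: Silva, Okoye, Ueda, Rao.
Juma beat: Mori.
No one was beaten by both.

0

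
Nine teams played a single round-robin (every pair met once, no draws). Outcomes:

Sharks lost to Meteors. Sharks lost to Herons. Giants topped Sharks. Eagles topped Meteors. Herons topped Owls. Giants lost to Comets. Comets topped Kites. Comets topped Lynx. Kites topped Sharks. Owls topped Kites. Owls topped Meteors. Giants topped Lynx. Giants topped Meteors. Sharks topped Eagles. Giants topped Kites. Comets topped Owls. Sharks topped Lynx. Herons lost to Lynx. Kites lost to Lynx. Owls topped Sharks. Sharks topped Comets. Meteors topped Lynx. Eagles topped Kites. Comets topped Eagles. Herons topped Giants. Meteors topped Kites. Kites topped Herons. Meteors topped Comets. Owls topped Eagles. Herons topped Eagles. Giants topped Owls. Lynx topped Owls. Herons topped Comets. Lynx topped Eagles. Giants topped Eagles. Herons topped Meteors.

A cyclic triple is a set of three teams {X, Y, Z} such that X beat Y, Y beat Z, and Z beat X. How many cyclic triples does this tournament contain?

Win totals: Lynx 4, Herons 6, Eagles 2, Owls 4, Comets 5, Kites 2, Meteors 4, Giants 6, Sharks 3.
A team with w wins dominates both others in C(w,2) triples; summing gives 6 + 15 + 1 + 6 + 10 + 1 + 6 + 15 + 3 = 63 transitive triples.
Total triples C(9,3) = 84, so cyclic triples = 84 − 63 = 21.

21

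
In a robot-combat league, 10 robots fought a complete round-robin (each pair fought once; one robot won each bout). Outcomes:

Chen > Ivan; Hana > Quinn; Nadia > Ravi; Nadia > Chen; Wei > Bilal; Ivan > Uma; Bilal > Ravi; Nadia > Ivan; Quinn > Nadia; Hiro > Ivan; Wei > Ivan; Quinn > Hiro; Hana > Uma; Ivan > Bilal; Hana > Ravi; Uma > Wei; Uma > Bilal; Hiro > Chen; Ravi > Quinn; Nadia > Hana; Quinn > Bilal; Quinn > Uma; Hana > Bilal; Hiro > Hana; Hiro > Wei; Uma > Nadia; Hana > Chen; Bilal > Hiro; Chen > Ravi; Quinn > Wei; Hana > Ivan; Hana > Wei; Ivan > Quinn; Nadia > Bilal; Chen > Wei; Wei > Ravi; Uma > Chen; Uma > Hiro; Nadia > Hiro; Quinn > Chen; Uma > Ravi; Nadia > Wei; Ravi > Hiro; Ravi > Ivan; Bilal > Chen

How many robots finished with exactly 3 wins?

5

Win totals: Wei 3, Nadia 7, Ivan 3, Hiro 4, Quinn 6, Ravi 3, Chen 3, Bilal 3, Hana 7, Uma 6.
Exactly 3: Wei, Ivan, Ravi, Chen, Bilal — 5 robots.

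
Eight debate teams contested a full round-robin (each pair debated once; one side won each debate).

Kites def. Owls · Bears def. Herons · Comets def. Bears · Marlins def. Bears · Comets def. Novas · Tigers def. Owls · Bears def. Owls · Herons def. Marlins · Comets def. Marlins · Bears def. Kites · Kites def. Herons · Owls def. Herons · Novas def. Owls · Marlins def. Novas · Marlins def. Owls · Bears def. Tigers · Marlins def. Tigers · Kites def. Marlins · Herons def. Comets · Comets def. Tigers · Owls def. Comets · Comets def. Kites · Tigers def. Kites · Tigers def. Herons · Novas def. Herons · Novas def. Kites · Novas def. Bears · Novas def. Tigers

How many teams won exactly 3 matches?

2

Win totals: Marlins 4, Kites 3, Bears 4, Tigers 3, Novas 5, Herons 2, Owls 2, Comets 5.
Exactly 3: Kites, Tigers — 2 teams.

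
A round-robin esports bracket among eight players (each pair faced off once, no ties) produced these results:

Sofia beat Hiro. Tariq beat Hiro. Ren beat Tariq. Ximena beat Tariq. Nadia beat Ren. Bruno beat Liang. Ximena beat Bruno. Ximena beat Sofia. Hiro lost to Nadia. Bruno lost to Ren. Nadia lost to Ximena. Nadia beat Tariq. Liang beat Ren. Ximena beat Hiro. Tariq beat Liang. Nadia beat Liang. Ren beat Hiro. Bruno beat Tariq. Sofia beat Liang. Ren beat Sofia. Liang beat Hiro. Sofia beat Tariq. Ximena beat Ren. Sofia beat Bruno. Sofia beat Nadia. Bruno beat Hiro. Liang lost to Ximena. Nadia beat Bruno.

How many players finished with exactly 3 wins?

1

Win totals: Ren 4, Nadia 5, Ximena 7, Bruno 3, Tariq 2, Sofia 5, Hiro 0, Liang 2.
Exactly 3: Bruno — 1 player.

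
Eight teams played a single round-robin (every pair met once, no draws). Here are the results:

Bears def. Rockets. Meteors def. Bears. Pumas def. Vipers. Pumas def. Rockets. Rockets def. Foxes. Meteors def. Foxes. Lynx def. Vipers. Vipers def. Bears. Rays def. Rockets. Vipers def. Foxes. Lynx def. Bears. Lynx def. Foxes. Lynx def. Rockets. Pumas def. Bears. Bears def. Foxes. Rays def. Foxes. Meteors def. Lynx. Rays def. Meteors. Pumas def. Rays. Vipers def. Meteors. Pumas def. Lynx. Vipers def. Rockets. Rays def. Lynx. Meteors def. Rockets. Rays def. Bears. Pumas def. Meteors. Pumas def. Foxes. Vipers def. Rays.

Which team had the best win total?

Win totals: Foxes 0, Meteors 4, Pumas 7, Lynx 4, Vipers 5, Bears 2, Rays 5, Rockets 1.
Pumas leads with 7 wins (next highest: 5).

Pumas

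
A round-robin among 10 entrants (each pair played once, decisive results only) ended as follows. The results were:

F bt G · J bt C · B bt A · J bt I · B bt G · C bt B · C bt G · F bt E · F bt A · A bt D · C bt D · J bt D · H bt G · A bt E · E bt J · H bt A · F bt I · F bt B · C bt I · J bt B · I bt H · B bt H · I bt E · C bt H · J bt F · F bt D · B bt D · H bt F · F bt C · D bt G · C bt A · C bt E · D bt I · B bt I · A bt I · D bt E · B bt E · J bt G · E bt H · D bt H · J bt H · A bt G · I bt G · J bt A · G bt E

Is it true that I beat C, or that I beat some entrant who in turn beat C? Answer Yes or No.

No

I did not beat C directly.
I beat E, G, H, but each of them lost to C. No two-step path.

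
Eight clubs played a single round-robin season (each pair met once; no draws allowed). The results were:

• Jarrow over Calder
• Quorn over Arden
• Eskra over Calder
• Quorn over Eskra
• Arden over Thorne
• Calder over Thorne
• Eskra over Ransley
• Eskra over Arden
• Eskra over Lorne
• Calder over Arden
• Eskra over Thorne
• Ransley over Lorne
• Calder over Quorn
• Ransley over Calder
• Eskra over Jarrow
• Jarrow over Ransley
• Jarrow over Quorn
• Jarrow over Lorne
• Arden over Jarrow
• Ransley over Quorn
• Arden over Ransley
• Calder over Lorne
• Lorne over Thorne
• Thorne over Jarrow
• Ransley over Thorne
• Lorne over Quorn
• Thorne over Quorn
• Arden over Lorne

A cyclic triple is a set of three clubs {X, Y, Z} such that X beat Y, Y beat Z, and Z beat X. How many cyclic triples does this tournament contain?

Win totals: Arden 4, Thorne 2, Eskra 6, Calder 4, Jarrow 4, Lorne 2, Ransley 4, Quorn 2.
A club with w wins dominates both others in C(w,2) triples; summing gives 6 + 1 + 15 + 6 + 6 + 1 + 6 + 1 = 42 transitive triples.
Total triples C(8,3) = 56, so cyclic triples = 56 − 42 = 14.

14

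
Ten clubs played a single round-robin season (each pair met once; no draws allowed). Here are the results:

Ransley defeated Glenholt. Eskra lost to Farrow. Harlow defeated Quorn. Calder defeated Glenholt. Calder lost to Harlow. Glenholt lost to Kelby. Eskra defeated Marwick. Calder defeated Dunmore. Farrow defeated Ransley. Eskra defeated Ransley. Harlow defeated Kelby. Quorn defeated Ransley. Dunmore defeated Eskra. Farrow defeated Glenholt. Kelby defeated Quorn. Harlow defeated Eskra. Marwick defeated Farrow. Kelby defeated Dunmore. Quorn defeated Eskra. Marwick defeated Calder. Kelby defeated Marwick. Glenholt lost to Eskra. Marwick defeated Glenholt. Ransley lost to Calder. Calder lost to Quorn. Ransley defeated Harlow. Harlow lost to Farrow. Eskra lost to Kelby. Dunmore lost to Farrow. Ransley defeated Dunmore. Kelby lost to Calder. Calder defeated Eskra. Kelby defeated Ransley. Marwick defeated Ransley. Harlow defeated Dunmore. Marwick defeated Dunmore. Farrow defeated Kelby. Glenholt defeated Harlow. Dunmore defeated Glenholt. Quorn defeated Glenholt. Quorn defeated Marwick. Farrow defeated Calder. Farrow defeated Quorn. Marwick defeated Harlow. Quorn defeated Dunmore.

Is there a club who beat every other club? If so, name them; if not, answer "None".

None

Highest win total is Farrow with 8 (out of 9 possible).
Farrow lost to Marwick, so no club went undefeated.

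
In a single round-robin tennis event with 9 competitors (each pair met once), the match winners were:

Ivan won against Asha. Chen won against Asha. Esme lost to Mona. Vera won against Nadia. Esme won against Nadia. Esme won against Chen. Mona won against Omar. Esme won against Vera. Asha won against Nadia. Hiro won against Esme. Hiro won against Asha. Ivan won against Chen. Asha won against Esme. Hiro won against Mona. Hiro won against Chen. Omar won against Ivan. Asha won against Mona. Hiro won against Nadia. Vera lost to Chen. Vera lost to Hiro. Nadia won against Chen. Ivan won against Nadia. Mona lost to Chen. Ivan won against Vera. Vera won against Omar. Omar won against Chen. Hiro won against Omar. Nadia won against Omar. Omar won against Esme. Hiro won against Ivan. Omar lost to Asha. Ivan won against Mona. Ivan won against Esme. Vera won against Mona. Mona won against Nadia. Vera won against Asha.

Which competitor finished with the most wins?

Win totals: Ivan 6, Chen 3, Esme 3, Nadia 2, Hiro 8, Vera 4, Omar 3, Mona 3, Asha 4.
Hiro leads with 8 wins (next highest: 6).

Hiro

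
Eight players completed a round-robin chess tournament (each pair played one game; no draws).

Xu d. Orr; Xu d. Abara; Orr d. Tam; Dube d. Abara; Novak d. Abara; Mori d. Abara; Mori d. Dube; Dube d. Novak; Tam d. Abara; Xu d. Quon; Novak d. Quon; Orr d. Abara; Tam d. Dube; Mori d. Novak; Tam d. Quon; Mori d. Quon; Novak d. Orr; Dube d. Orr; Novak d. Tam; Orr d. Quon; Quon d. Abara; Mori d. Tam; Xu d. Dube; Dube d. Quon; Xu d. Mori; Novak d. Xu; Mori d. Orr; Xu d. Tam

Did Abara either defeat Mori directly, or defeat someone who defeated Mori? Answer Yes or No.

No

Abara did not beat Mori directly.
Abara beat no one, so there is no intermediate player.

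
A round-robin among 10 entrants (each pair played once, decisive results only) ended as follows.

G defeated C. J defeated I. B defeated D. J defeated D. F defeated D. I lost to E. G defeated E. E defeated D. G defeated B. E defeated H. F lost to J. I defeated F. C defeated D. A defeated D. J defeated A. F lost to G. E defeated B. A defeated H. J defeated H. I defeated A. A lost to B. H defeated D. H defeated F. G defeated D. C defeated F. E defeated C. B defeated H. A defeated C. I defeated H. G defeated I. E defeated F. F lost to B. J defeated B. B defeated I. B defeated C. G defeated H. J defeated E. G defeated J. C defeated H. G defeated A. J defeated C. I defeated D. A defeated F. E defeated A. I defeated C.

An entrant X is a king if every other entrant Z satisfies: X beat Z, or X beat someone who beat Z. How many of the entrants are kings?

A cannot reach B, E, G, I, J in two steps.
B cannot reach E, G, J in two steps.
C cannot reach A, B, E, G, I, J in two steps.
D cannot reach A, B, C, E, F, G, H, I, J in two steps.
E cannot reach G, J in two steps.
F cannot reach A, B, C, E, G, H, I, J in two steps.
G reaches everyone (king).
H cannot reach A, B, C, E, G, I, J in two steps.
I cannot reach B, E, G, J in two steps.
J cannot reach G in two steps.
Kings: G — 1.

1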